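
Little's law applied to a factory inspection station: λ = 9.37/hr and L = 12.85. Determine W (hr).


W = L/λ = 12.85/9.37 = 1.3714 hr

Final: 1.3714 hr


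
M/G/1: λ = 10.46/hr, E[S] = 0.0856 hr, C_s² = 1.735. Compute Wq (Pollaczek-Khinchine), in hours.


ρ = λ·E[S] = 10.46·0.0856 = 0.8954
E[S²] = E[S]²(1+C_s²) = 0.0856²·(1+1.735) = 0.020040
Wq = λ·E[S²]/(2(1−ρ)) = 10.46·0.020040/(2·0.1046) = 1.00179 hr

Final: 1.00179 hr


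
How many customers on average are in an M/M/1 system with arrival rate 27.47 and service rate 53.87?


ρ = λ/μ = 27.47/53.87 = 0.5099
L = ρ/(1−ρ) = 0.5099/(1 − 0.5099) = 0.5099/0.4901 = 1.0405

Final: 1.0405


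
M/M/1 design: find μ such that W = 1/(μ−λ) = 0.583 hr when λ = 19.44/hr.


W = 1/(μ−λ) ⇒ μ − λ = 1/W = 1/0.583 = 1.7153
μ = λ + 1/W = 19.44 + 1.7153 = 21.1553 per hr

Final: 21.1553 /hr


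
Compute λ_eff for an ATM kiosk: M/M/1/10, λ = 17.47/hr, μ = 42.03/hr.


ρ = 0.4157; P_K = (1−ρ)ρ^10/(1−ρ^11) = 0.00008996
λ_eff = λ(1 − P_K) = 17.47·(1 − 0.00008996) = 17.47·0.999910 = 17.4684 /hr

Final: 17.4684 /hr


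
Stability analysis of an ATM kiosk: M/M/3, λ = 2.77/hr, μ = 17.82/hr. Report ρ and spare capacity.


Total capacity cμ = 3·17.82 = 53.46/hr
ρ = λ/(cμ) = 2.77/53.46 = 0.05181
Stable ⇔ ρ < 1: YES
Spare capacity = cμ − λ = 53.46 − 2.77 = 50.69/hr

Final: ρ = 0.05181; stable; margin = 50.69/hr


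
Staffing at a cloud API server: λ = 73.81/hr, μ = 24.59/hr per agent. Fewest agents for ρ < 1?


Stability requires cμ > λ ⇔ c > λ/μ.
λ/μ = 73.81/24.59 = 3.0016
Minimum integer c = ⌊3.0016⌋ + 1 = 4
Check: 4·24.59 = 98.36 > 73.81, while 3·24.59 = 73.77 ≤ 73.81

Final: 4 servers


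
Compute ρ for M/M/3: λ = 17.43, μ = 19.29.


ρ = λ/(cμ) = 17.43/(3·19.29) = 17.43/57.87 = 0.3012

Final: 0.3012


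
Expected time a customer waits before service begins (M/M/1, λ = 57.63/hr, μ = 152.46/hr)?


ρ = 57.63/152.46 = 0.3780
Wq = ρ/(μ−λ) = 0.3780/(152.46 − 57.63) = 0.3780/94.83 = 0.003986 hr

Final: 0.003986 hr


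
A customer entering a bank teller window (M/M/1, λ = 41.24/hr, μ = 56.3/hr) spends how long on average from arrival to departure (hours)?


W = 1/(μ−λ) = 1/(56.3 − 41.24) = 1/15.06 = 0.06640 hr

Final: 0.06640 hr


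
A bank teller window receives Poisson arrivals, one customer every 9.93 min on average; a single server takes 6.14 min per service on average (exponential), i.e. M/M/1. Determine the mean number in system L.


λ = 60/9.93 = 6.0423 /hr
μ = 60/6.14 = 9.7720 /hr
ρ = λ/μ = 6.0423/9.7720 = 0.6183
L = ρ/(1−ρ) = 0.6183/0.3817 = 1.6201

Final: 1.6201


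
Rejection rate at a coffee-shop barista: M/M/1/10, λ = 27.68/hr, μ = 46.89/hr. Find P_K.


ρ = λ/μ = 27.68/46.89 = 0.5903
P_K = (1−ρ)ρ^K/(1−ρ^(K+1)) = (0.4097·0.005139)/(1 − 0.003034)
= 0.002105/0.996966 = 0.002112

Final: 0.002112


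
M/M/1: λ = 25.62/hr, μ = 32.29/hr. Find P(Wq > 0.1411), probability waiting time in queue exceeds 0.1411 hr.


ρ = 25.62/32.29 = 0.7934
P(Wq > t) = ρ·e^{−(μ−λ)t} = 0.7934·e^{−0.9411}
= 0.7934·0.390184 = 0.309585

Final: 0.309585


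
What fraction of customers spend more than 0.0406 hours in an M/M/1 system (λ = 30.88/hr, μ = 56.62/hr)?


W ~ Exponential(μ−λ) for M/M/1.
μ − λ = 56.62 − 30.88 = 25.7400
P(W > t) = e^{−(μ−λ)t} = e^{−1.0450} = 0.351676

Final: 0.351676


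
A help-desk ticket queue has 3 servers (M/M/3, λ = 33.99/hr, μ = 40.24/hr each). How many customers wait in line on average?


a = λ/μ = 0.8447; ρ = a/3 = 0.2816
P₀ = 0.427125
Lq = P₀·a^c·ρ / (c!·(1−ρ)²) = 0.427125·0.60267·0.2816/(6·0.51616)
= 0.02340

Final: 0.02340


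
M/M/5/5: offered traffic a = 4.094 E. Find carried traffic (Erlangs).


B(5,4.094) = 0.207450 (Erlang-B)
Carried load = a(1 − B) = 4.094·(1 − 0.207450) = 4.094·0.792550 = 3.2447 E

Final: 3.2447 Erlangs


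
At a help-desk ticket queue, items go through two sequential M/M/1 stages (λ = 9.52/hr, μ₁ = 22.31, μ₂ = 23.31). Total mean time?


Each node sees arrival rate λ = 9.52/hr (tandem ⇒ throughput preserved).
W₁ = 1/(μ₁−λ) = 1/(22.31−9.52) = 0.07819 hr
W₂ = 1/(μ₂−λ) = 1/(23.31−9.52) = 0.07252 hr
W_total = W₁ + W₂ = 0.07819 + 0.07252 = 0.15070 hr

Final: 0.15070 hr


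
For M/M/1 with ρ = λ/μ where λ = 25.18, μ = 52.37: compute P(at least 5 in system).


ρ = 25.18/52.37 = 0.4808
P(N ≥ n) = ρ^n = 0.4808^5 = 0.025696

Final: 0.025696


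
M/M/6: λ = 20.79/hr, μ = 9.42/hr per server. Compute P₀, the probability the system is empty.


a = λ/μ = 20.79/9.42 = 2.2070; ρ = a/c = 0.3678
Σ_{k=0}^{5} a^k/k! (terms k=0..5) = 1.00000 + 2.20701 + 2.43544 + 1.79168 + 0.98856 + 0.43635 = 8.85903
Tail: a^6/(6!(1−ρ)) = 115.56372/(720·0.6322) = 0.25390
P₀ = 1/(8.85903 + 0.25390) = 1/9.11293 = 0.109734

Final: 0.109734


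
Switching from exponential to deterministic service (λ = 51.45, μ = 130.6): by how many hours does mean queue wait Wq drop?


ρ = 51.45/130.6 = 0.3940
Wq(M/M/1) = ρ/(μ−λ) = 0.3940/79.15 = 0.004977 hr
Wq(M/D/1) = ρ/(2(μ−λ)) = 0.002489 hr
Savings = 0.004977 − 0.002489 = 0.002489 hr

Final: 0.002489 hr


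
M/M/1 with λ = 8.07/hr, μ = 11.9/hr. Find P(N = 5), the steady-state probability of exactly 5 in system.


ρ = 8.07/11.9 = 0.6782
P_n = (1−ρ)·ρ^n = (1 − 0.6782)·0.6782^5 = 0.3218·0.143428 = 0.046162

Final: 0.046162


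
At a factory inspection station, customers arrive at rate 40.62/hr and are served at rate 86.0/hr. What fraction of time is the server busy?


ρ = λ/μ = 40.62/86.0 = 0.4723

Final: 0.4723


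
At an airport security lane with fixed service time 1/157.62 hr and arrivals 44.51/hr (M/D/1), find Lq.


ρ = 44.51/157.62 = 0.2824
M/D/1: Lq = ρ²/(2(1−ρ)) = 0.07974/(2·0.7176) = 0.05556

Final: 0.05556


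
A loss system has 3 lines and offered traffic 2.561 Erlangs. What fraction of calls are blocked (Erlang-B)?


B(c,a) = (a^c/c!) / Σ_{k=0}^{c} a^k/k!
a^3/3! = 2.799481
Σ terms (k=0..3): 1.00000 + 2.56100 + 3.27936 + 2.79948 = 9.639841
B = 2.799481/9.639841 = 0.290407

Final: 0.290407


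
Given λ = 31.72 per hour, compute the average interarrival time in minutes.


Mean interarrival time = 1/λ = 1/31.72 hour = 0.03153 hour
In minutes: 0.03153 × 60 = 1.8916 min

Final: 1.8916 min


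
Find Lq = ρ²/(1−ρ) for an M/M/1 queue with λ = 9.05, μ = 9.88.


ρ = 9.05/9.88 = 0.9160
Lq = ρ²/(1−ρ) = 0.8390/0.08401 = 9.9876

Final: 9.9876


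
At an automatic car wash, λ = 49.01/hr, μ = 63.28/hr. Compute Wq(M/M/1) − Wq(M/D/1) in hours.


ρ = 49.01/63.28 = 0.7745
Wq(M/M/1) = ρ/(μ−λ) = 0.7745/14.27 = 0.05427 hr
Wq(M/D/1) = ρ/(2(μ−λ)) = 0.02714 hr
Savings = 0.05427 − 0.02714 = 0.02714 hr

Final: 0.02714 hr


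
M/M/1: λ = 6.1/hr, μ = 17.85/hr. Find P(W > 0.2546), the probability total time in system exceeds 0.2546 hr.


W ~ Exponential(μ−λ) for M/M/1.
μ − λ = 17.85 − 6.1 = 11.7500
P(W > t) = e^{−(μ−λ)t} = e^{−2.9916} = 0.050210

Final: 0.050210


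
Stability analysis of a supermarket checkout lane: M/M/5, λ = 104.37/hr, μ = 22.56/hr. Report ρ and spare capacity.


Total capacity cμ = 5·22.56 = 112.80/hr
ρ = λ/(cμ) = 104.37/112.80 = 0.9253
Stable ⇔ ρ < 1: YES
Spare capacity = cμ − λ = 112.80 − 104.37 = 8.43/hr

Final: ρ = 0.9253; stable; margin = 8.43/hr


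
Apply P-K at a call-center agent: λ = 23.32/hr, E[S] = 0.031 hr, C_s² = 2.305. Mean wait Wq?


ρ = λ·E[S] = 23.32·0.031 = 0.7229
E[S²] = E[S]²(1+C_s²) = 0.031²·(1+2.305) = 0.003176
Wq = λ·E[S²]/(2(1−ρ)) = 23.32·0.003176/(2·0.2771) = 0.13366 hr

Final: 0.13366 hr


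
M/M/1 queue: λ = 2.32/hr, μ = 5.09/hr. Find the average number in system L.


ρ = λ/μ = 2.32/5.09 = 0.4558
L = ρ/(1−ρ) = 0.4558/(1 − 0.4558) = 0.4558/0.5442 = 0.8375

Final: 0.8375


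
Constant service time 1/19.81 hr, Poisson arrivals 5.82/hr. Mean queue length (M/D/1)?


ρ = 5.82/19.81 = 0.2938
M/D/1: Lq = ρ²/(2(1−ρ)) = 0.08631/(2·0.7062) = 0.06111

Final: 0.06111


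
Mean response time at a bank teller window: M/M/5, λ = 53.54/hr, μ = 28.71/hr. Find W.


a = 1.8649; ρ = 0.3730; P₀ = 0.154124
Lq = P₀·a^c·ρ/(c!(1−ρ)²) = 0.02748
Wq = Lq/λ = 0.02748/53.54 = 0.0005133 hr
W = Wq + 1/μ = 0.0005133 + 0.03483 = 0.03534 hr

Final: 0.03534 hr


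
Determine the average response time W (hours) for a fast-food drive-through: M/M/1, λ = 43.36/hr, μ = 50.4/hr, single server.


W = 1/(μ−λ) = 1/(50.4 − 43.36) = 1/7.04 = 0.1420 hr

Final: 0.1420 hr


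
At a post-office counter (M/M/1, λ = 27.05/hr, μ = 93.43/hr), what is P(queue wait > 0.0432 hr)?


ρ = 27.05/93.43 = 0.2895
P(Wq > t) = ρ·e^{−(μ−λ)t} = 0.2895·e^{−2.8676}
= 0.2895·0.056834 = 0.016455

Final: 0.016455


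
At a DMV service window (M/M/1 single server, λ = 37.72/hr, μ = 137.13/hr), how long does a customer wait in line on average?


ρ = 37.72/137.13 = 0.2751
Wq = ρ/(μ−λ) = 0.2751/(137.13 − 37.72) = 0.2751/99.41 = 0.002767 hr

Final: 0.002767 hr


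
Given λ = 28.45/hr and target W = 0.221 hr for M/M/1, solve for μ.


W = 1/(μ−λ) ⇒ μ − λ = 1/W = 1/0.221 = 4.5249
μ = λ + 1/W = 28.45 + 4.5249 = 32.9749 per hr

Final: 32.9749 /hr


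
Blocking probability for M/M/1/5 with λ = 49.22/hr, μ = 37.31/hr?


ρ = λ/μ = 49.22/37.31 = 1.3192
P_K = (1−ρ)ρ^K/(1−ρ^(K+1)) = (-0.3192·3.995598)/(1 − 5.271062)
= -1.275464/-4.271062 = 0.298629

Final: 0.298629


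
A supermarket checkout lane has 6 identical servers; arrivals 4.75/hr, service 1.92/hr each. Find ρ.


ρ = λ/(cμ) = 4.75/(6·1.92) = 4.75/11.52 = 0.4123

Final: 0.4123


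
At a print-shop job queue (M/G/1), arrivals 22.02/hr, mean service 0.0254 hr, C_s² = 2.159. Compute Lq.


ρ = λ·E[S] = 22.02·0.0254 = 0.5593
Lq = ρ²(1+C_s²)/(2(1−ρ)) = 0.3128·(1+2.159)/(2·0.4407)
= 0.3128·3.1590/0.8814 = 1.12121

Final: 1.12121


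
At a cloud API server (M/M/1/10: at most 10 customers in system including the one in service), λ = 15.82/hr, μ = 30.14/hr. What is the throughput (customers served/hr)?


ρ = 0.5249; P_K = (1−ρ)ρ^10/(1−ρ^11) = 0.0007547
λ_eff = λ(1 − P_K) = 15.82·(1 − 0.0007547) = 15.82·0.999245 = 15.8081 /hr

Final: 15.8081 /hr


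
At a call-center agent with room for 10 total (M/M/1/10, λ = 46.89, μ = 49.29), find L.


ρ = 46.89/49.29 = 0.9513
L = ρ[1 − (K+1)ρ^K + Kρ^(K+1)] / [(1−ρ)(1−ρ^(K+1))]
Numerator: 0.9513·(1 − 11·0.607036 + 10·0.577478) = 0.092648
Denominator: (0.04869)·(0.422522) = 0.020573
L = 0.092648/0.020573 = 4.5033

Final: 4.5033


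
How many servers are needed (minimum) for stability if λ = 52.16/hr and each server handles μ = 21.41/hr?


Stability requires cμ > λ ⇔ c > λ/μ.
λ/μ = 52.16/21.41 = 2.4362
Minimum integer c = ⌊2.4362⌋ + 1 = 3
Check: 3·21.41 = 64.23 > 52.16, while 2·21.41 = 42.82 ≤ 52.16

Final: 3 servers


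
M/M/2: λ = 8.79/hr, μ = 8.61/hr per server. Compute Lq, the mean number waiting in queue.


a = λ/μ = 1.0209; ρ = a/2 = 0.5105
P₀ = 0.324106
Lq = P₀·a^c·ρ / (c!·(1−ρ)²) = 0.324106·1.04225·0.5105/(2·0.23966)
= 0.35975

Final: 0.35975


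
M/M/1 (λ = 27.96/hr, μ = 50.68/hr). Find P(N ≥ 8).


ρ = 27.96/50.68 = 0.5517
P(N ≥ n) = ρ^n = 0.5517^8 = 0.008582

Final: 0.008582


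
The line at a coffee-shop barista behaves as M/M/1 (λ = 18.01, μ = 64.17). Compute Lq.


ρ = 18.01/64.17 = 0.2807
Lq = ρ²/(1−ρ) = 0.07877/0.7193 = 0.1095

Final: 0.1095


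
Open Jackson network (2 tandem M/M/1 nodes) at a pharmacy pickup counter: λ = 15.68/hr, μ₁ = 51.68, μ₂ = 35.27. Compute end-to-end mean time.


Each node sees arrival rate λ = 15.68/hr (tandem ⇒ throughput preserved).
W₁ = 1/(μ₁−λ) = 1/(51.68−15.68) = 0.02778 hr
W₂ = 1/(μ₂−λ) = 1/(35.27−15.68) = 0.05105 hr
W_total = W₁ + W₂ = 0.02778 + 0.05105 = 0.07882 hr

Final: 0.07882 hr


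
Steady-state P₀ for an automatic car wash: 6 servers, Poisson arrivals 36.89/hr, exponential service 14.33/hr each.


a = λ/μ = 36.89/14.33 = 2.5743; ρ = a/c = 0.4291
Σ_{k=0}^{5} a^k/k! (terms k=0..5) = 1.00000 + 2.57432 + 3.31356 + 2.84339 + 1.82995 + 0.94217 = 12.50339
Tail: a^6/(6!(1−ρ)) = 291.05482/(720·0.5709) = 0.70802
P₀ = 1/(12.50339 + 0.70802) = 1/13.21141 = 0.075692

Final: 0.075692


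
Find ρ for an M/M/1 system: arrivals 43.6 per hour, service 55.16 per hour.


ρ = λ/μ = 43.6/55.16 = 0.7904

Final: 0.7904


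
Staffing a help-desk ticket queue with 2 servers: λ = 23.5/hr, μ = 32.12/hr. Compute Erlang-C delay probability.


a = λ/μ = 0.7316; ρ = a/2 = 0.3658
P₀ = 0.464326 (from M/M/c formula)
C(c,a) = [a^c/(c!(1−ρ))]·P₀ = [0.53528/(2·0.6342)]·0.464326
= 0.42203·0.464326 = 0.195958

Final: 0.195958


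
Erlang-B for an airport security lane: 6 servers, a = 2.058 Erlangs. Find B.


B(c,a) = (a^c/c!) / Σ_{k=0}^{c} a^k/k!
a^6/6! = 0.105521
Σ terms (k=0..6): 1.00000 + 2.05800 + 2.11768 + 1.45273 + 0.74743 + 0.30764 + 0.10552 = 7.789005
B = 0.105521/7.789005 = 0.013547

Final: 0.013547


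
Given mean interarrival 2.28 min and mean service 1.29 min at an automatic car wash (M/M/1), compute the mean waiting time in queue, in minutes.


λ = 60/2.28 = 26.3158 /hr
μ = 60/1.29 = 46.5116 /hr
ρ = λ/μ = 26.3158/46.5116 = 0.5658
Wq = ρ/(μ−λ) = 0.5658/(46.5116−26.3158) = 0.02802 hr
In minutes: 0.02802·60 = 1.681 min

Final: 1.681 min


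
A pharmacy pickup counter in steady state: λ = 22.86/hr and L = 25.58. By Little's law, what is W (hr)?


W = L/λ = 25.58/22.86 = 1.1190 hr

Final: 1.1190 hr


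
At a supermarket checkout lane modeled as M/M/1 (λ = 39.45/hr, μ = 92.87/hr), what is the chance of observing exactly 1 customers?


ρ = 39.45/92.87 = 0.4248
P_n = (1−ρ)·ρ^n = (1 − 0.4248)·0.4248^1 = 0.5752·0.424787 = 0.244343

Final: 0.244343


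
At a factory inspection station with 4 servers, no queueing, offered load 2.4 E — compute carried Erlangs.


B(4,2.4) = 0.138706 (Erlang-B)
Carried load = a(1 − B) = 2.4·(1 − 0.138706) = 2.4·0.861294 = 2.0671 E

Final: 2.0671 Erlangs


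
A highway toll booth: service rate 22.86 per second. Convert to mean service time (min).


Mean service time = 1/μ = 1/22.86 second = 0.04374 second
In minutes: 0.04374 × 0.0166667 = 0.0007291 min

Final: 0.0007291 min


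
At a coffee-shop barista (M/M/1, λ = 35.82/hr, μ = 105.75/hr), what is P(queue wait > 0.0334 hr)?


ρ = 35.82/105.75 = 0.3387
P(Wq > t) = ρ·e^{−(μ−λ)t} = 0.3387·e^{−2.3357}
= 0.3387·0.096746 = 0.032770

Final: 0.032770


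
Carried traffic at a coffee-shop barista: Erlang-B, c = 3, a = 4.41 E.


B(3,4.41) = 0.485733 (Erlang-B)
Carried load = a(1 − B) = 4.41·(1 − 0.485733) = 4.41·0.514267 = 2.2679 E

Final: 2.2679 Erlangs


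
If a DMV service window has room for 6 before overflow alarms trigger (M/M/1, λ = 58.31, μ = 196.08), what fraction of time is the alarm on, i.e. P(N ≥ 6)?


ρ = 58.31/196.08 = 0.2974
P(N ≥ n) = ρ^n = 0.2974^6 = 0.0006916

Final: 0.0006916


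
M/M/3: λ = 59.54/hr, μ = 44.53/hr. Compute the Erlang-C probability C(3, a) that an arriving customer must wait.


a = λ/μ = 1.3371; ρ = a/3 = 0.4457
P₀ = 0.253184 (from M/M/c formula)
C(c,a) = [a^c/(c!(1−ρ))]·P₀ = [2.39039/(6·0.5543)]·0.253184
= 0.71873·0.253184 = 0.181971

Final: 0.181971


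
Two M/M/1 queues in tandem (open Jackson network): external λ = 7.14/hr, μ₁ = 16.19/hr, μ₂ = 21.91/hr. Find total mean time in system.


Each node sees arrival rate λ = 7.14/hr (tandem ⇒ throughput preserved).
W₁ = 1/(μ₁−λ) = 1/(16.19−7.14) = 0.11050 hr
W₂ = 1/(μ₂−λ) = 1/(21.91−7.14) = 0.06770 hr
W_total = W₁ + W₂ = 0.11050 + 0.06770 = 0.17820 hr

Final: 0.17820 hr


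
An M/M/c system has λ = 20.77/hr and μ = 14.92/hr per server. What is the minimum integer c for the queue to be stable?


Stability requires cμ > λ ⇔ c > λ/μ.
λ/μ = 20.77/14.92 = 1.3921
Minimum integer c = ⌊1.3921⌋ + 1 = 2
Check: 2·14.92 = 29.84 > 20.77, while 1·14.92 = 14.92 ≤ 20.77

Final: 2 servers


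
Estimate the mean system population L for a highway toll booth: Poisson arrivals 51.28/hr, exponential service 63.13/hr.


ρ = λ/μ = 51.28/63.13 = 0.8123
L = ρ/(1−ρ) = 0.8123/(1 − 0.8123) = 0.8123/0.1877 = 4.3274

Final: 4.3274


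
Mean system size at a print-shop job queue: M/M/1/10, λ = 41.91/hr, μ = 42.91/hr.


ρ = 41.91/42.91 = 0.9767
L = ρ[1 − (K+1)ρ^K + Kρ^(K+1)] / [(1−ρ)(1−ρ^(K+1))]
Numerator: 0.9767·(1 − 11·0.789935 + 10·0.771526) = 0.025368
Denominator: (0.02330)·(0.228474) = 0.005324
L = 0.025368/0.005324 = 4.7645

Final: 4.7645


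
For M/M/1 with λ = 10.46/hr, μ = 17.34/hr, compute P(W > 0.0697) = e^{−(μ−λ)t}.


W ~ Exponential(μ−λ) for M/M/1.
μ − λ = 17.34 − 10.46 = 6.8800
P(W > t) = e^{−(μ−λ)t} = e^{−0.4795} = 0.619071

Final: 0.619071


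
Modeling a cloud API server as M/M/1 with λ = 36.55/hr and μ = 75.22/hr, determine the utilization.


ρ = λ/μ = 36.55/75.22 = 0.4859

Final: 0.4859


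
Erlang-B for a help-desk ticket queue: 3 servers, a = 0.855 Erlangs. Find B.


B(c,a) = (a^c/c!) / Σ_{k=0}^{c} a^k/k!
a^3/3! = 0.104171
Σ terms (k=0..3): 1.00000 + 0.85500 + 0.36551 + 0.10417 = 2.324684
B = 0.104171/2.324684 = 0.044811

Final: 0.044811


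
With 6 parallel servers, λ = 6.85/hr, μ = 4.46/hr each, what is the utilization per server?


ρ = λ/(cμ) = 6.85/(6·4.46) = 6.85/26.76 = 0.2560

Final: 0.2560


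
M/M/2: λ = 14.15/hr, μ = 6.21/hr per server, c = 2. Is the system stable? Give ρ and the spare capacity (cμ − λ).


Total capacity cμ = 2·6.21 = 12.42/hr
ρ = λ/(cμ) = 14.15/12.42 = 1.1393
Stable ⇔ ρ < 1: NO
Spare capacity = cμ − λ = 12.42 − 14.15 = -1.73/hr

Final: ρ = 1.1393; unstable; margin = -1.73/hr


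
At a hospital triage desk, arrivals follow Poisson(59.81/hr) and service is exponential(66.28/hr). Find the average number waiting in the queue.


ρ = 59.81/66.28 = 0.9024
Lq = ρ²/(1−ρ) = 0.8143/0.09762 = 8.3418

Final: 8.3418


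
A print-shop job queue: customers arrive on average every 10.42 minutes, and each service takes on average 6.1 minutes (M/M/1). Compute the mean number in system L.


λ = 60/10.42 = 5.7582 /hr
μ = 60/6.1 = 9.8361 /hr
ρ = λ/μ = 5.7582/9.8361 = 0.5854
L = ρ/(1−ρ) = 0.5854/0.4146 = 1.4120

Final: 1.4120


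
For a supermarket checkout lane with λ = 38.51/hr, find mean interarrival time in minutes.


Mean interarrival time = 1/λ = 1/38.51 hour = 0.02597 hour
In minutes: 0.02597 × 60 = 1.5580 min

Final: 1.5580 min


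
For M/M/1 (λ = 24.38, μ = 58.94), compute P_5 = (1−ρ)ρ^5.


ρ = 24.38/58.94 = 0.4136
P_n = (1−ρ)·ρ^n = (1 − 0.4136)·0.4136^5 = 0.5864·0.012109 = 0.007100

Final: 0.007100


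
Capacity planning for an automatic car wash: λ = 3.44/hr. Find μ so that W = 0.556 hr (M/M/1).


W = 1/(μ−λ) ⇒ μ − λ = 1/W = 1/0.556 = 1.7986
μ = λ + 1/W = 3.44 + 1.7986 = 5.2386 per hr

Final: 5.2386 /hr


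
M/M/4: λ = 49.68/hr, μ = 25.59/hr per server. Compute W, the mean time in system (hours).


a = 1.9414; ρ = 0.4853; P₀ = 0.138977
Lq = P₀·a^c·ρ/(c!(1−ρ)²) = 0.15073
Wq = Lq/λ = 0.15073/49.68 = 0.003034 hr
W = Wq + 1/μ = 0.003034 + 0.03908 = 0.04211 hr

Final: 0.04211 hr


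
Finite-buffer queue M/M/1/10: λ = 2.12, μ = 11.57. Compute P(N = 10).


ρ = λ/μ = 2.12/11.57 = 0.1832
P_K = (1−ρ)ρ^K/(1−ρ^(K+1)) = (0.8168·0.00000004266)/(1 − 0.000000007817)
= 0.00000003484/1.000000 = 0.00000003484

Final: 0.00000003484


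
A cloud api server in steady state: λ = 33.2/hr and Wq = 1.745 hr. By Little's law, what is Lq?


Lq = λWq = 33.2·1.745 = 57.9340

Final: 57.9340


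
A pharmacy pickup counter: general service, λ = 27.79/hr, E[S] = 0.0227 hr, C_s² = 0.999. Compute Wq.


ρ = λ·E[S] = 27.79·0.0227 = 0.6308
E[S²] = E[S]²(1+C_s²) = 0.0227²·(1+0.999) = 0.001030
Wq = λ·E[S²]/(2(1−ρ)) = 27.79·0.001030/(2·0.3692) = 0.03877 hr

Final: 0.03877 hr


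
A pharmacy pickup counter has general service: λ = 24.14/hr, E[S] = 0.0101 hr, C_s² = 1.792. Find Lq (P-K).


ρ = λ·E[S] = 24.14·0.0101 = 0.2438
Lq = ρ²(1+C_s²)/(2(1−ρ)) = 0.05945·(1+1.792)/(2·0.7562)
= 0.05945·2.7920/1.5124 = 0.10974

Final: 0.10974


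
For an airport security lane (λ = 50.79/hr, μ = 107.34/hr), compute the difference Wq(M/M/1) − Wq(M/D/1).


ρ = 50.79/107.34 = 0.4732
Wq(M/M/1) = ρ/(μ−λ) = 0.4732/56.55 = 0.008367 hr
Wq(M/D/1) = ρ/(2(μ−λ)) = 0.004184 hr
Savings = 0.008367 − 0.004184 = 0.004184 hr

Final: 0.004184 hr


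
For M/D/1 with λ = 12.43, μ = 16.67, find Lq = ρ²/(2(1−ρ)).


ρ = 12.43/16.67 = 0.7457
M/D/1: Lq = ρ²/(2(1−ρ)) = 0.5560/(2·0.2543) = 1.09298

Final: 1.09298


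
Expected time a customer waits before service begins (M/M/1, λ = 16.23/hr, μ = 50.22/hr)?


ρ = 16.23/50.22 = 0.3232
Wq = ρ/(μ−λ) = 0.3232/(50.22 − 16.23) = 0.3232/33.99 = 0.009508 hr

Final: 0.009508 hr


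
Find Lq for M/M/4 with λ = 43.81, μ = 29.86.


a = λ/μ = 1.4672; ρ = a/4 = 0.3668
P₀ = 0.228583
Lq = P₀·a^c·ρ / (c!·(1−ρ)²) = 0.228583·4.63376·0.3668/(24·0.40095)
= 0.04037

Final: 0.04037


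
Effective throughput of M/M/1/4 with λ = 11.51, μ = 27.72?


ρ = 0.4152; P_K = (1−ρ)ρ^4/(1−ρ^5) = 0.017600
λ_eff = λ(1 − P_K) = 11.51·(1 − 0.017600) = 11.51·0.982400 = 11.3074 /hr

Final: 11.3074 /hr


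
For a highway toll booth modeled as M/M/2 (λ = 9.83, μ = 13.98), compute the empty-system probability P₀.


a = λ/μ = 9.83/13.98 = 0.7031; ρ = a/c = 0.3516
Σ_{k=0}^{1} a^k/k! (terms k=0..1) = 1.00000 + 0.70315 = 1.70315
Tail: a^2/(2!(1−ρ)) = 0.49442/(2·0.6484) = 0.38124
P₀ = 1/(1.70315 + 0.38124) = 1/2.08439 = 0.479757

Final: 0.479757


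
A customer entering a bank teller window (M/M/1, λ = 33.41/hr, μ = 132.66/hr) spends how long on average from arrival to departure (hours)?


W = 1/(μ−λ) = 1/(132.66 − 33.41) = 1/99.25 = 0.01008 hr

Final: 0.01008 hr


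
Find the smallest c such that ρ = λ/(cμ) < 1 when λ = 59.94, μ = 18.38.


Stability requires cμ > λ ⇔ c > λ/μ.
λ/μ = 59.94/18.38 = 3.2612
Minimum integer c = ⌊3.2612⌋ + 1 = 4
Check: 4·18.38 = 73.52 > 59.94, while 3·18.38 = 55.14 ≤ 59.94

Final: 4 servers


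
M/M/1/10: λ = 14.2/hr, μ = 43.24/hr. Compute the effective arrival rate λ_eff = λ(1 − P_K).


ρ = 0.3284; P_K = (1−ρ)ρ^10/(1−ρ^11) = 0.000009798
λ_eff = λ(1 − P_K) = 14.2·(1 − 0.000009798) = 14.2·0.999990 = 14.1999 /hr

Final: 14.1999 /hr


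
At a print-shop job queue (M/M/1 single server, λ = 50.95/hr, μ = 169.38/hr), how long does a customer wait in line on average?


ρ = 50.95/169.38 = 0.3008
Wq = ρ/(μ−λ) = 0.3008/(169.38 − 50.95) = 0.3008/118.43 = 0.002540 hr

Final: 0.002540 hr


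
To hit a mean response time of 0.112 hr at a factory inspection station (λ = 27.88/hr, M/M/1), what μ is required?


W = 1/(μ−λ) ⇒ μ − λ = 1/W = 1/0.112 = 8.9286
μ = λ + 1/W = 27.88 + 8.9286 = 36.8086 per hr

Final: 36.8086 /hr


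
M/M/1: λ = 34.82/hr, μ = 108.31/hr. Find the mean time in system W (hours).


W = 1/(μ−λ) = 1/(108.31 − 34.82) = 1/73.49 = 0.01361 hr

Final: 0.01361 hr


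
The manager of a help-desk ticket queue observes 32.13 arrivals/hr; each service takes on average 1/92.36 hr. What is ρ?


ρ = λ/μ = 32.13/92.36 = 0.3479

Final: 0.3479


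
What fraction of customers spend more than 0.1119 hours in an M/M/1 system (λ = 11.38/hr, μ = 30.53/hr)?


W ~ Exponential(μ−λ) for M/M/1.
μ − λ = 30.53 − 11.38 = 19.1500
P(W > t) = e^{−(μ−λ)t} = e^{−2.1429} = 0.117316

Final: 0.117316


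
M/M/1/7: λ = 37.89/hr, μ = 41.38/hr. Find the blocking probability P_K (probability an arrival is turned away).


ρ = λ/μ = 37.89/41.38 = 0.9157
P_K = (1−ρ)ρ^K/(1−ρ^(K+1)) = (0.08434·0.539683)/(1 − 0.494166)
= 0.045517/0.505834 = 0.089984

Final: 0.089984


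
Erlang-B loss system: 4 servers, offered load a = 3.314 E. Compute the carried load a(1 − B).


B(4,3.314) = 0.240499 (Erlang-B)
Carried load = a(1 − B) = 3.314·(1 − 0.240499) = 3.314·0.759501 = 2.5170 E

Final: 2.5170 Erlangs


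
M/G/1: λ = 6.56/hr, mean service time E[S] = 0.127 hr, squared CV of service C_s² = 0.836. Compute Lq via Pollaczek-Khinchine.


ρ = λ·E[S] = 6.56·0.127 = 0.8331
Lq = ρ²(1+C_s²)/(2(1−ρ)) = 0.6941·(1+0.836)/(2·0.1669)
= 0.6941·1.8360/0.3338 = 3.81815

Final: 3.81815


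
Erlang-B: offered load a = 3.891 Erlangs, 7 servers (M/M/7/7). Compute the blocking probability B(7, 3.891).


B(c,a) = (a^c/c!) / Σ_{k=0}^{c} a^k/k!
a^7/7! = 2.679156
Σ terms (k=0..7): 1.00000 + 3.89100 + 7.56994 + 9.81821 + 9.55067 + 7.43233 + 4.81987 + 2.67916 = 46.761170
B = 2.679156/46.761170 = 0.057294

Final: 0.057294


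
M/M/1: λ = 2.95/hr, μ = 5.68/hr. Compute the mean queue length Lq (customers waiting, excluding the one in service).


ρ = 2.95/5.68 = 0.5194
Lq = ρ²/(1−ρ) = 0.2697/0.4806 = 0.5612

Final: 0.5612


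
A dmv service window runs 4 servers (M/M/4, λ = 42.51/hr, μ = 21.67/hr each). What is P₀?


a = λ/μ = 42.51/21.67 = 1.9617; ρ = a/c = 0.4904
Σ_{k=0}^{3} a^k/k! (terms k=0..3) = 1.00000 + 1.96170 + 1.92413 + 1.25819 = 6.14402
Tail: a^4/(4!(1−ρ)) = 14.80910/(24·0.5096) = 1.21090
P₀ = 1/(6.14402 + 1.21090) = 1/7.35492 = 0.135963

Final: 0.135963


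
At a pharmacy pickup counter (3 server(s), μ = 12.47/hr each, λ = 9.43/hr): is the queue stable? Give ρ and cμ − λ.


Total capacity cμ = 3·12.47 = 37.41/hr
ρ = λ/(cμ) = 9.43/37.41 = 0.2521
Stable ⇔ ρ < 1: YES
Spare capacity = cμ − λ = 37.41 − 9.43 = 27.98/hr

Final: ρ = 0.2521; stable; margin = 27.98/hr


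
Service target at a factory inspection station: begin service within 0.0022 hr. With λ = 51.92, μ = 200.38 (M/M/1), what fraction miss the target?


ρ = 51.92/200.38 = 0.2591
P(Wq > t) = ρ·e^{−(μ−λ)t} = 0.2591·e^{−0.3266}
= 0.2591·0.721364 = 0.186911

Final: 0.186911


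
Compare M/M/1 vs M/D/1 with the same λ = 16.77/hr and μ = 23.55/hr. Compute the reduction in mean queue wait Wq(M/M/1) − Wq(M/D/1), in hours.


ρ = 16.77/23.55 = 0.7121
Wq(M/M/1) = ρ/(μ−λ) = 0.7121/6.78 = 0.10503 hr
Wq(M/D/1) = ρ/(2(μ−λ)) = 0.05251 hr
Savings = 0.10503 − 0.05251 = 0.05251 hr

Final: 0.05251 hr


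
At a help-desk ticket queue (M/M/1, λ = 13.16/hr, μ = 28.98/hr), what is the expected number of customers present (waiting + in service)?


ρ = λ/μ = 13.16/28.98 = 0.4541
L = ρ/(1−ρ) = 0.4541/(1 − 0.4541) = 0.4541/0.5459 = 0.8319

Final: 0.8319


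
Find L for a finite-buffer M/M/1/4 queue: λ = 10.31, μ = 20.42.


ρ = 10.31/20.42 = 0.5049
L = ρ[1 − (K+1)ρ^K + Kρ^(K+1)] / [(1−ρ)(1−ρ^(K+1))]
Numerator: 0.5049·(1 − 5·0.064985 + 4·0.032811) = 0.407108
Denominator: (0.4951)·(0.967189) = 0.478858
L = 0.407108/0.478858 = 0.8502

Final: 0.8502


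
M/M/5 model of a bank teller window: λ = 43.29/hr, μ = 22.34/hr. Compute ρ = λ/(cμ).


ρ = λ/(cμ) = 43.29/(5·22.34) = 43.29/111.70 = 0.3876

Final: 0.3876


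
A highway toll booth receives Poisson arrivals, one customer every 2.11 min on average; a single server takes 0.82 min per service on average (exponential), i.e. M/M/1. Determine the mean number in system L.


λ = 60/2.11 = 28.4360 /hr
μ = 60/0.82 = 73.1707 /hr
ρ = λ/μ = 28.4360/73.1707 = 0.3886
L = ρ/(1−ρ) = 0.3886/0.6114 = 0.6357

Final: 0.6357


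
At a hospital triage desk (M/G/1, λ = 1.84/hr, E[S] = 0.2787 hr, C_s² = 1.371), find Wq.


ρ = λ·E[S] = 1.84·0.2787 = 0.5128
E[S²] = E[S]²(1+C_s²) = 0.2787²·(1+1.371) = 0.184164
Wq = λ·E[S²]/(2(1−ρ)) = 1.84·0.184164/(2·0.4872) = 0.34777 hr

Final: 0.34777 hr


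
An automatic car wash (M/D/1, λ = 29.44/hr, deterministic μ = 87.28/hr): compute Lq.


ρ = 29.44/87.28 = 0.3373
M/D/1: Lq = ρ²/(2(1−ρ)) = 0.1138/(2·0.6627) = 0.08584

Final: 0.08584


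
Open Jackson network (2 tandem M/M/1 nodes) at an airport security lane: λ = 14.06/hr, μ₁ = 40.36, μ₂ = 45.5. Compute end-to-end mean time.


Each node sees arrival rate λ = 14.06/hr (tandem ⇒ throughput preserved).
W₁ = 1/(μ₁−λ) = 1/(40.36−14.06) = 0.03802 hr
W₂ = 1/(μ₂−λ) = 1/(45.5−14.06) = 0.03181 hr
W_total = W₁ + W₂ = 0.03802 + 0.03181 = 0.06983 hr

Final: 0.06983 hr


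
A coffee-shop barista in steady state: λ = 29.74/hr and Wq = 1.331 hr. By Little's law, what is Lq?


Lq = λWq = 29.74·1.331 = 39.5839

Final: 39.5839


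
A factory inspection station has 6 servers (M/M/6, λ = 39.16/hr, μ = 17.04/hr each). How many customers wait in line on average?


a = λ/μ = 2.2981; ρ = a/6 = 0.3830
P₀ = 0.100103
Lq = P₀·a^c·ρ / (c!·(1−ρ)²) = 0.100103·147.31215·0.3830/(720·0.38066)
= 0.02061

Final: 0.02061


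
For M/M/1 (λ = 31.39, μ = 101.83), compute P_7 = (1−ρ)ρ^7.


ρ = 31.39/101.83 = 0.3083
P_n = (1−ρ)·ρ^n = (1 − 0.3083)·0.3083^7 = 0.6917·0.0002645 = 0.0001830

Final: 0.0001830


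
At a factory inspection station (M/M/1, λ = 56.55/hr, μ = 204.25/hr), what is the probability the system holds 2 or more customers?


ρ = 56.55/204.25 = 0.2769
P(N ≥ n) = ρ^n = 0.2769^2 = 0.076655

Final: 0.076655


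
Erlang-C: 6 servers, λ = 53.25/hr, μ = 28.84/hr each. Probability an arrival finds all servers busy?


a = λ/μ = 1.8464; ρ = a/6 = 0.3077
P₀ = 0.157662 (from M/M/c formula)
C(c,a) = [a^c/(c!(1−ρ))]·P₀ = [39.62289/(720·0.6923)]·0.157662
= 0.07949·0.157662 = 0.012533

Final: 0.012533


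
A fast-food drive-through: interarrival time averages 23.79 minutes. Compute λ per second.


λ = 1/(interarrival time) in consistent units.
1 second = 0.0166667 min, so λ = 0.0166667/23.79 = 0.0007006 per second

Final: 0.0007006 /sec


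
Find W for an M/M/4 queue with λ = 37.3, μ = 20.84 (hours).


a = 1.7898; ρ = 0.4475; P₀ = 0.163371
Lq = P₀·a^c·ρ/(c!(1−ρ)²) = 0.10238
Wq = Lq/λ = 0.10238/37.3 = 0.002745 hr
W = Wq + 1/μ = 0.002745 + 0.04798 = 0.05073 hr

Final: 0.05073 hr


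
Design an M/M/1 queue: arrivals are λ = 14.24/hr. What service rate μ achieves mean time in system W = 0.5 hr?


W = 1/(μ−λ) ⇒ μ − λ = 1/W = 1/0.5 = 2.0000
μ = λ + 1/W = 14.24 + 2.0000 = 16.2400 per hr

Final: 16.2400 /hr


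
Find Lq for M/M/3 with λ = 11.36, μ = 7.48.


a = λ/μ = 1.5187; ρ = a/3 = 0.5062
P₀ = 0.206000
Lq = P₀·a^c·ρ / (c!·(1−ρ)²) = 0.206000·3.50292·0.5062/(6·0.24380)
= 0.24973

Final: 0.24973


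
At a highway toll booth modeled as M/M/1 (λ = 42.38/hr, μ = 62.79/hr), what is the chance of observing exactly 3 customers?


ρ = 42.38/62.79 = 0.6749
P_n = (1−ρ)·ρ^n = (1 − 0.6749)·0.6749^3 = 0.3251·0.307476 = 0.099946

Final: 0.099946


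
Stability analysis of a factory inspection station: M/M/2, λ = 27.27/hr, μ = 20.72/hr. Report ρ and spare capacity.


Total capacity cμ = 2·20.72 = 41.44/hr
ρ = λ/(cμ) = 27.27/41.44 = 0.6581
Stable ⇔ ρ < 1: YES
Spare capacity = cμ − λ = 41.44 − 27.27 = 14.17/hr

Final: ρ = 0.6581; stable; margin = 14.17/hr


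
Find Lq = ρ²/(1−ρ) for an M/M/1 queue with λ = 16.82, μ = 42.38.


ρ = 16.82/42.38 = 0.3969
Lq = ρ²/(1−ρ) = 0.1575/0.6031 = 0.2612

Final: 0.2612


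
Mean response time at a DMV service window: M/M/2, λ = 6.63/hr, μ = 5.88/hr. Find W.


a = 1.1276; ρ = 0.5638; P₀ = 0.278956
Lq = P₀·a^c·ρ/(c!(1−ρ)²) = 0.52537
Wq = Lq/λ = 0.52537/6.63 = 0.07924 hr
W = Wq + 1/μ = 0.07924 + 0.17007 = 0.24931 hr

Final: 0.24931 hr


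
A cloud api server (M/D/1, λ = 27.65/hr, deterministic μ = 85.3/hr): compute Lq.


ρ = 27.65/85.3 = 0.3242
M/D/1: Lq = ρ²/(2(1−ρ)) = 0.1051/(2·0.6758) = 0.07773

Final: 0.07773


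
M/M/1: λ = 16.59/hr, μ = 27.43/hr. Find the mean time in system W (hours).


W = 1/(μ−λ) = 1/(27.43 − 16.59) = 1/10.84 = 0.09225 hr

Final: 0.09225 hr


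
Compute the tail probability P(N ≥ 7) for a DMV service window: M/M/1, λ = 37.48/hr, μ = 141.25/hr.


ρ = 37.48/141.25 = 0.2653
P(N ≥ n) = ρ^n = 0.2653^7 = 0.00009261

Final: 0.00009261


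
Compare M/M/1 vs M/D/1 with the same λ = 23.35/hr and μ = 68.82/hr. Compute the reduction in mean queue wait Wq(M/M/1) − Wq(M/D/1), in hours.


ρ = 23.35/68.82 = 0.3393
Wq(M/M/1) = ρ/(μ−λ) = 0.3393/45.47 = 0.007462 hr
Wq(M/D/1) = ρ/(2(μ−λ)) = 0.003731 hr
Savings = 0.007462 − 0.003731 = 0.003731 hr

Final: 0.003731 hr


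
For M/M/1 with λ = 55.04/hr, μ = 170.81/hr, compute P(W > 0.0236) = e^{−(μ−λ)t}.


W ~ Exponential(μ−λ) for M/M/1.
μ − λ = 170.81 − 55.04 = 115.7700
P(W > t) = e^{−(μ−λ)t} = e^{−2.7322} = 0.065078

Final: 0.065078


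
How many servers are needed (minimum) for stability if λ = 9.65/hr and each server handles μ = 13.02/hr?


Stability requires cμ > λ ⇔ c > λ/μ.
λ/μ = 9.65/13.02 = 0.7412
Minimum integer c = ⌊0.7412⌋ + 1 = 1
Check: 1·13.02 = 13.02 > 9.65, while 0·13.02 = 0.00 ≤ 9.65

Final: 1 servers


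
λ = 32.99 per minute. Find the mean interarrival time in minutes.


Mean interarrival time = 1/λ = 1/32.99 minute = 0.03031 minute
In minutes: 0.03031 × 1 = 0.03031 min

Final: 0.03031 min


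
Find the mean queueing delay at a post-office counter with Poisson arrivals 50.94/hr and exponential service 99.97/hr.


ρ = 50.94/99.97 = 0.5096
Wq = ρ/(μ−λ) = 0.5096/(99.97 − 50.94) = 0.5096/49.03 = 0.01039 hr

Final: 0.01039 hr


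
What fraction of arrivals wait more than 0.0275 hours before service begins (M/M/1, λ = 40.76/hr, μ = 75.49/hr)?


ρ = 40.76/75.49 = 0.5399
P(Wq > t) = ρ·e^{−(μ−λ)t} = 0.5399·e^{−0.9551}
= 0.5399·0.384783 = 0.207760

Final: 0.207760


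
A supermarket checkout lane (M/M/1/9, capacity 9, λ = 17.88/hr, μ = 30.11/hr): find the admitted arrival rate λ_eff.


ρ = 0.5938; P_K = (1−ρ)ρ^9/(1−ρ^10) = 0.003750
λ_eff = λ(1 − P_K) = 17.88·(1 − 0.003750) = 17.88·0.996250 = 17.8130 /hr

Final: 17.8130 /hr


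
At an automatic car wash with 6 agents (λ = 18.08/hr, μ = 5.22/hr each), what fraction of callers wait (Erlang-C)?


a = λ/μ = 3.4636; ρ = a/6 = 0.5773
P₀ = 0.030111 (from M/M/c formula)
C(c,a) = [a^c/(c!(1−ρ))]·P₀ = [1726.50380/(720·0.4227)]·0.030111
= 5.67243·0.030111 = 0.170805

Final: 0.170805


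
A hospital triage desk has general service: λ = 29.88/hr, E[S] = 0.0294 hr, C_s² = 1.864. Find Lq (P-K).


ρ = λ·E[S] = 29.88·0.0294 = 0.8785
Lq = ρ²(1+C_s²)/(2(1−ρ)) = 0.7717·(1+1.864)/(2·0.1215)
= 0.7717·2.8640/0.2431 = 9.09332

Final: 9.09332


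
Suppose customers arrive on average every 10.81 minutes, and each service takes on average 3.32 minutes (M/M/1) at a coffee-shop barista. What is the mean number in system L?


λ = 60/10.81 = 5.5504 /hr
μ = 60/3.32 = 18.0723 /hr
ρ = λ/μ = 5.5504/18.0723 = 0.3071
L = ρ/(1−ρ) = 0.3071/0.6929 = 0.4433

Final: 0.4433


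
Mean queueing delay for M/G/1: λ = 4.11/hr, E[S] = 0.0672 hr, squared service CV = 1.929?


ρ = λ·E[S] = 4.11·0.0672 = 0.2762
E[S²] = E[S]²(1+C_s²) = 0.0672²·(1+1.929) = 0.013227
Wq = λ·E[S²]/(2(1−ρ)) = 4.11·0.013227/(2·0.7238) = 0.03755 hr

Final: 0.03755 hr


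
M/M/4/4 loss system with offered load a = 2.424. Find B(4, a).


B(c,a) = (a^c/c!) / Σ_{k=0}^{c} a^k/k!
a^4/4! = 1.438531
Σ terms (k=0..4): 1.00000 + 2.42400 + 2.93789 + 2.37381 + 1.43853 = 10.174232
B = 1.438531/10.174232 = 0.141390

Final: 0.141390


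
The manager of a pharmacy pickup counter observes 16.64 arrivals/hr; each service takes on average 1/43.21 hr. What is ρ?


ρ = λ/μ = 16.64/43.21 = 0.3851

Final: 0.3851


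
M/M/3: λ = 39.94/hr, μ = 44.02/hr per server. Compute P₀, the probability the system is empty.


a = λ/μ = 39.94/44.02 = 0.9073; ρ = a/c = 0.3024
Σ_{k=0}^{2} a^k/k! (terms k=0..2) = 1.00000 + 0.90731 + 0.41161 = 2.31892
Tail: a^3/(3!(1−ρ)) = 0.74692/(6·0.6976) = 0.17846
P₀ = 1/(2.31892 + 0.17846) = 1/2.49738 = 0.400419

Final: 0.400419


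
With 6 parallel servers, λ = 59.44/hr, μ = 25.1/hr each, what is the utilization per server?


ρ = λ/(cμ) = 59.44/(6·25.1) = 59.44/150.60 = 0.3947

Final: 0.3947


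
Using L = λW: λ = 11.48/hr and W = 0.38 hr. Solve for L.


L = λW = 11.48·0.38 = 4.3624

Final: 4.3624


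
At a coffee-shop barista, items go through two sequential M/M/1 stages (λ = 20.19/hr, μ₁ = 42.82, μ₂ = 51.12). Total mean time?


Each node sees arrival rate λ = 20.19/hr (tandem ⇒ throughput preserved).
W₁ = 1/(μ₁−λ) = 1/(42.82−20.19) = 0.04419 hr
W₂ = 1/(μ₂−λ) = 1/(51.12−20.19) = 0.03233 hr
W_total = W₁ + W₂ = 0.04419 + 0.03233 = 0.07652 hr

Final: 0.07652 hr


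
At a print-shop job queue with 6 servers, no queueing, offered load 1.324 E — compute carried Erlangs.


B(6,1.324) = 0.001992 (Erlang-B)
Carried load = a(1 − B) = 1.324·(1 − 0.001992) = 1.324·0.998008 = 1.3214 E

Final: 1.3214 Erlangs


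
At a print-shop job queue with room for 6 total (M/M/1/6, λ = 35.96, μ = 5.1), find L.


ρ = 35.96/5.1 = 7.0510
L = ρ[1 − (K+1)ρ^K + Kρ^(K+1)] / [(1−ρ)(1−ρ^(K+1))]
Numerator: 7.0510·(1 − 7·122884.481621 + 6·866456.070408) = 30591003.136787
Denominator: (-6.0510)·(-866455.070408) = 5242902.641722
L = 30591003.136787/5242902.641722 = 5.8347

Final: 5.8347


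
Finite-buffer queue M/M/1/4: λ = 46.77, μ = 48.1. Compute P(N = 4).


ρ = λ/μ = 46.77/48.1 = 0.9723
P_K = (1−ρ)ρ^K/(1−ρ^(K+1)) = (0.02765·0.893900)/(1 − 0.869183)
= 0.024717/0.130817 = 0.188944

Final: 0.188944


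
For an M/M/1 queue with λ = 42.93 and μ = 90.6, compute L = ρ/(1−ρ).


ρ = λ/μ = 42.93/90.6 = 0.4738
L = ρ/(1−ρ) = 0.4738/(1 − 0.4738) = 0.4738/0.5262 = 0.9006

Final: 0.9006


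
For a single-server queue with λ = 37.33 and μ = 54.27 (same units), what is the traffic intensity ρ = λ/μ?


ρ = λ/μ = 37.33/54.27 = 0.6879

Final: 0.6879


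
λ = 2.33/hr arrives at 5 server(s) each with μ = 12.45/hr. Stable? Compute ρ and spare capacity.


Total capacity cμ = 5·12.45 = 62.25/hr
ρ = λ/(cμ) = 2.33/62.25 = 0.03743
Stable ⇔ ρ < 1: YES
Spare capacity = cμ − λ = 62.25 − 2.33 = 59.92/hr

Final: ρ = 0.03743; stable; margin = 59.92/hr


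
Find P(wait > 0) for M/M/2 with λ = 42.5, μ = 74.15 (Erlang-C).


a = λ/μ = 0.5732; ρ = a/2 = 0.2866
P₀ = 0.554507 (from M/M/c formula)
C(c,a) = [a^c/(c!(1−ρ))]·P₀ = [0.32852/(2·0.7134)]·0.554507
= 0.23024·0.554507 = 0.127670

Final: 0.127670


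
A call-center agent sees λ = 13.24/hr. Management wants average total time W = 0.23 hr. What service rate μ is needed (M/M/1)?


W = 1/(μ−λ) ⇒ μ − λ = 1/W = 1/0.23 = 4.3478
μ = λ + 1/W = 13.24 + 4.3478 = 17.5878 per hr

Final: 17.5878 /hr


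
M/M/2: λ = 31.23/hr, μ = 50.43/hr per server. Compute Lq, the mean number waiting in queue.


a = λ/μ = 0.6193; ρ = a/2 = 0.3096
P₀ = 0.527141
Lq = P₀·a^c·ρ / (c!·(1−ρ)²) = 0.527141·0.38350·0.3096/(2·0.47660)
= 0.06567

Final: 0.06567


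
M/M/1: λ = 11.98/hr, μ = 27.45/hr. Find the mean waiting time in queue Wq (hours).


ρ = 11.98/27.45 = 0.4364
Wq = ρ/(μ−λ) = 0.4364/(27.45 − 11.98) = 0.4364/15.47 = 0.02821 hr

Final: 0.02821 hr
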